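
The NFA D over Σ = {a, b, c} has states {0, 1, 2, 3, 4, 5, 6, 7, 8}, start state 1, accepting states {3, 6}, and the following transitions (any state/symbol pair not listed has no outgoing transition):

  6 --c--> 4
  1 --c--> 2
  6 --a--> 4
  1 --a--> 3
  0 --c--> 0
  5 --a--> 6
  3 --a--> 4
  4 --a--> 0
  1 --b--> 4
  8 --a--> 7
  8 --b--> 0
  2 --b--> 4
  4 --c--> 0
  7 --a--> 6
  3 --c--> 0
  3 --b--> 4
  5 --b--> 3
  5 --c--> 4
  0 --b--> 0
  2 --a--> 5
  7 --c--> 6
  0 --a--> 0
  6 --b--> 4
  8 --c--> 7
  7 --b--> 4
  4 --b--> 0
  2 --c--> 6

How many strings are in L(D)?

The useful subgraph on states {1, 2, 3, 5, 6} is acyclic, so L(D) is finite; the longest accepting path visits 4 useful states, giving maximum string length 3.
Counting accepting paths from 1 by length: 1 of length 1, 1 of length 2, 2 of length 3. Total 4.

4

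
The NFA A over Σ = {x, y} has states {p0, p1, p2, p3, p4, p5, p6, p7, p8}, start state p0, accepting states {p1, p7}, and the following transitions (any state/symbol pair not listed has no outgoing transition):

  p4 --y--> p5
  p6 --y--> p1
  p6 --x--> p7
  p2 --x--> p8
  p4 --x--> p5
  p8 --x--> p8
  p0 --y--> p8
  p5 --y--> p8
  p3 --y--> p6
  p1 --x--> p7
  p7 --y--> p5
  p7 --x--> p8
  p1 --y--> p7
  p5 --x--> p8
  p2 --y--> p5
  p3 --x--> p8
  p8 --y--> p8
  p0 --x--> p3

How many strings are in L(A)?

4

The useful subgraph on states {p0, p1, p3, p6, p7} is acyclic, so L(A) is finite; the longest accepting path visits 5 useful states, giving maximum string length 4.
Counting accepting paths from p0 by length: 2 of length 3, 2 of length 4. Total 4.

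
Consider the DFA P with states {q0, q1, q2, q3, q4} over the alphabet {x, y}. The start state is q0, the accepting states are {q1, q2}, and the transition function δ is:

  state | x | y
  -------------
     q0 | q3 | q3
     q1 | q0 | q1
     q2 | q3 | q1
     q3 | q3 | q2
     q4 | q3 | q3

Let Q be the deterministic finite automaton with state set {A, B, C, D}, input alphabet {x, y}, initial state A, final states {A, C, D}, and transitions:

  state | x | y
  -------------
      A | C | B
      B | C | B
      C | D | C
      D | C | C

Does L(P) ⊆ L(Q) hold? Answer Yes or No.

The string yy is in L(P) but not in L(Q).
So L(P) ⊄ L(Q).

No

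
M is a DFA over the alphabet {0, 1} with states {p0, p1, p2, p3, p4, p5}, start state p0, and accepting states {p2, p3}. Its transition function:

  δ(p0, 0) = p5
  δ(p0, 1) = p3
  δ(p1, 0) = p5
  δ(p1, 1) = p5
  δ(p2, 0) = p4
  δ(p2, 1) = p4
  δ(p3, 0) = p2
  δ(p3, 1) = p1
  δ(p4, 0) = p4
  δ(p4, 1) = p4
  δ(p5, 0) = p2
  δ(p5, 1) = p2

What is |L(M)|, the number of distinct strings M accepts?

The useful subgraph on states {p0, p1, p2, p3, p5} is acyclic, so L(M) is finite; the longest accepting path visits 5 useful states, giving maximum string length 4.
Counting accepting paths from p0 by length: 1 of length 1, 3 of length 2, 4 of length 4. Total 8.

8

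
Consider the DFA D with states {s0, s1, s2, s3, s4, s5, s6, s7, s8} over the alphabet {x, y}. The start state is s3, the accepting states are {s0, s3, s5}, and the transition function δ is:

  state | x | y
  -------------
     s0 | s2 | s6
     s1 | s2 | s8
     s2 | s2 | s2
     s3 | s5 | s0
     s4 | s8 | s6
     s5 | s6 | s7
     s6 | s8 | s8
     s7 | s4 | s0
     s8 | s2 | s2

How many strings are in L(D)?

The useful subgraph on states {s0, s3, s5, s7} is acyclic, so L(D) is finite; the longest accepting path visits 4 useful states, giving maximum string length 3.
Counting accepting paths from s3 by length: 1 of length 0, 2 of length 1, 1 of length 3. Total 4.

4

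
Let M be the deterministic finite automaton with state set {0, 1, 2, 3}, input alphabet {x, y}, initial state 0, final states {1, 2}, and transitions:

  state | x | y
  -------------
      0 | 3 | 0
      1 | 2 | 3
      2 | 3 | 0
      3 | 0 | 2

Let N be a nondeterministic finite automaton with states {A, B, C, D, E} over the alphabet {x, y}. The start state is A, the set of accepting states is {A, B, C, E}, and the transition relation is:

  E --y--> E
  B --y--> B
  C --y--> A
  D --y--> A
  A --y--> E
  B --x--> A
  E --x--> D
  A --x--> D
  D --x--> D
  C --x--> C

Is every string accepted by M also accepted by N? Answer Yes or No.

Yes

Exploring the product automaton M × N from the start pair (0, A), following both machines on each input symbol, reaches 5 state pairs: (0, A), (3, D), (0, E), (0, D), (2, A).
M accepts in {1, 2} and N accepts in {A, B, C, E}. The reachable pairs whose M-component is accepting are (2, A); in each of them the N-component is accepting too, so the product for L(M) \ L(N) (M-component accepting, N-component rejecting) has no reachable accepting pair and the difference is empty.
Hence every string in L(M) is also in L(N).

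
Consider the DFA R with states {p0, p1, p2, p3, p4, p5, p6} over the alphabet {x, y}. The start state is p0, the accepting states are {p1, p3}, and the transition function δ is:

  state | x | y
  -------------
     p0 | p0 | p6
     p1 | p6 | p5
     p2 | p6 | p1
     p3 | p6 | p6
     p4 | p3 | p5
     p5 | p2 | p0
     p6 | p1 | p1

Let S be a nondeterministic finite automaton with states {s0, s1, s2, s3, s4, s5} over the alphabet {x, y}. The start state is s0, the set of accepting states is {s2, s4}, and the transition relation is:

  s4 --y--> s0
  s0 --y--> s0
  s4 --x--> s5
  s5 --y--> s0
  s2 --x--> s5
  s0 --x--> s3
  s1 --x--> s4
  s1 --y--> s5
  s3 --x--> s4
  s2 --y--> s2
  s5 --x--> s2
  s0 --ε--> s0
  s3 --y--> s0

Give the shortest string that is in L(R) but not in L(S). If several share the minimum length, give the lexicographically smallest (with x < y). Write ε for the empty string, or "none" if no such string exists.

yx

The string yx is accepted by R but not by S.
No shorter string lies in the difference, and yx is the lexicographically first length-2 string in L(R) \ L(S).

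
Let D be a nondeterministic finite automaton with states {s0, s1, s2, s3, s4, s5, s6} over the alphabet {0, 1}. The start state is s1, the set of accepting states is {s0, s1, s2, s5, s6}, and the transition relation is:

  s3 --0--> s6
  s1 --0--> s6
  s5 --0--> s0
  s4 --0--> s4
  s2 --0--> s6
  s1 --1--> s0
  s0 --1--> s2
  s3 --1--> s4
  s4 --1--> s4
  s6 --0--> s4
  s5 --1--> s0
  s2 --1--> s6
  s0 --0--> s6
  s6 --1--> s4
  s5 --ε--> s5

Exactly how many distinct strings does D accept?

7

The useful subgraph on states {s0, s1, s2, s6} is acyclic, so L(D) is finite; the longest accepting path visits 4 useful states, giving maximum string length 3.
Counting accepting paths from s1 by length: 1 of length 0, 2 of length 1, 2 of length 2, 2 of length 3. Total 7.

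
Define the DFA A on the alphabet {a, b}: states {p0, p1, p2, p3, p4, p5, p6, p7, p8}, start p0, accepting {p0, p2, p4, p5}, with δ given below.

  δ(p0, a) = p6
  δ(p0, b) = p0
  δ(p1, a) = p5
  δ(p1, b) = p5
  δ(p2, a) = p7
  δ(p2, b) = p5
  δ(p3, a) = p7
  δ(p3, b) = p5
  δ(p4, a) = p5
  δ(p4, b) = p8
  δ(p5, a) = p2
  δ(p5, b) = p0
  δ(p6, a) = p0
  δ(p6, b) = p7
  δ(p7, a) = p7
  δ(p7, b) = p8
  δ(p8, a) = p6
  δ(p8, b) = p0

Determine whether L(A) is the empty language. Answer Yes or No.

The empty string ε is accepted: the run p0 ends in the accepting state p0.
Since at least one string is accepted, L(A) is not empty.

No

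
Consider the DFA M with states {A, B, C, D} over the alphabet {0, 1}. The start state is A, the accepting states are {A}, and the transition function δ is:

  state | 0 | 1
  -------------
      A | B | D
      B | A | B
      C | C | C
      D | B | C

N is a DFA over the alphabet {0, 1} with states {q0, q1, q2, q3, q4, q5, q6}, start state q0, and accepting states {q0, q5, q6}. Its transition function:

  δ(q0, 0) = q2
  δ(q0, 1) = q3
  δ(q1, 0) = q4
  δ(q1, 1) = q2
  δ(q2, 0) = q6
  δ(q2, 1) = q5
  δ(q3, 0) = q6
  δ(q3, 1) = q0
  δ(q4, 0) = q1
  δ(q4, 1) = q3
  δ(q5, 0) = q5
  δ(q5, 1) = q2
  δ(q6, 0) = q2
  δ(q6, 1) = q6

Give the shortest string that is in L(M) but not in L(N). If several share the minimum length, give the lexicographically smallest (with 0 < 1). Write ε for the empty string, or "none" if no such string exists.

The string 100 is accepted by M but not by N.
No shorter string lies in the difference, and 100 is the lexicographically first length-3 string in L(M) \ L(N).

100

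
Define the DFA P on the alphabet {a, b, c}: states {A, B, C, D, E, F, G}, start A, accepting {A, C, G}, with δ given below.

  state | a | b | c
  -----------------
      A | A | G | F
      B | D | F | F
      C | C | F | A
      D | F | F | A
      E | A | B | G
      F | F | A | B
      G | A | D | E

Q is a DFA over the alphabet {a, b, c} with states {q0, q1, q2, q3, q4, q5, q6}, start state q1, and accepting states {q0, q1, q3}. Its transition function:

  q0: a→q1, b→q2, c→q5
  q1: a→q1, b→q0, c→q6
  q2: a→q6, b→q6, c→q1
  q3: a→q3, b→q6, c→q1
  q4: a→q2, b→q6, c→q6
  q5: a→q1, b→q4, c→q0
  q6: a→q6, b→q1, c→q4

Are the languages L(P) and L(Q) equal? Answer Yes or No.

Yes

Exploring the product automaton P × Q from the start pair (A, q1), following both machines on each input symbol, reaches 6 state pairs: (A, q1), (G, q0), (F, q6), (D, q2), (E, q5), (B, q4).
P accepts in {A, C, G} and Q accepts in {q0, q1, q3}. In every reachable pair the two components are either both accepting — (A, q1), (G, q0) — or both non-accepting, so no string is accepted by exactly one of the machines: L(P) \ L(Q) and L(Q) \ L(P) are both empty.
Hence every string is accepted by P iff it is accepted by Q, and the two languages coincide.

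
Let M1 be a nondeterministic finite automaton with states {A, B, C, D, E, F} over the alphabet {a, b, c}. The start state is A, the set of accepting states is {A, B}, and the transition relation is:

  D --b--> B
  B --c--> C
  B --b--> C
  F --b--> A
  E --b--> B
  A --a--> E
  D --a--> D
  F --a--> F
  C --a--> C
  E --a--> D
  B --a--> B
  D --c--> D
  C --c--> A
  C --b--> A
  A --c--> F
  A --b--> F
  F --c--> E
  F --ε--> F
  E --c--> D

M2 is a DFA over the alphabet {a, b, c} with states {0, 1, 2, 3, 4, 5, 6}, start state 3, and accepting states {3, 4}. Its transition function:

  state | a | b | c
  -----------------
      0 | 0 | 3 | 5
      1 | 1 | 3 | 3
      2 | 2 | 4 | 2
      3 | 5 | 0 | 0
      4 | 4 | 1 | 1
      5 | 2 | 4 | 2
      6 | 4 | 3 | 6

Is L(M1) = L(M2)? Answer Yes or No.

Yes

Exploring the product automaton M1 × M2 from the start pair (A, 3), following both machines on each input symbol, reaches 6 state pairs: (A, 3), (E, 5), (F, 0), (D, 2), (B, 4), (C, 1).
M1 accepts in {A, B} and M2 accepts in {3, 4}. In every reachable pair the two components are either both accepting — (A, 3), (B, 4) — or both non-accepting, so no string is accepted by exactly one of the machines: L(M1) \ L(M2) and L(M2) \ L(M1) are both empty.
Hence every string is accepted by M1 iff it is accepted by M2, and the two languages coincide.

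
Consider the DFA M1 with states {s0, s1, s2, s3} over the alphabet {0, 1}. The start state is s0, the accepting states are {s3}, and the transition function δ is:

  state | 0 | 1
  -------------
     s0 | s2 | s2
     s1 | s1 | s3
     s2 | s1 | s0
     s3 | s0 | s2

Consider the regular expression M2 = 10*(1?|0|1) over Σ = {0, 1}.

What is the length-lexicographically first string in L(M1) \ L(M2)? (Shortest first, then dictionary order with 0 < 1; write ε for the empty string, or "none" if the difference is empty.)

The string 001 is accepted by M1 but not by M2.
No shorter string lies in the difference, and 001 is the lexicographically first length-3 string in L(M1) \ L(M2).

001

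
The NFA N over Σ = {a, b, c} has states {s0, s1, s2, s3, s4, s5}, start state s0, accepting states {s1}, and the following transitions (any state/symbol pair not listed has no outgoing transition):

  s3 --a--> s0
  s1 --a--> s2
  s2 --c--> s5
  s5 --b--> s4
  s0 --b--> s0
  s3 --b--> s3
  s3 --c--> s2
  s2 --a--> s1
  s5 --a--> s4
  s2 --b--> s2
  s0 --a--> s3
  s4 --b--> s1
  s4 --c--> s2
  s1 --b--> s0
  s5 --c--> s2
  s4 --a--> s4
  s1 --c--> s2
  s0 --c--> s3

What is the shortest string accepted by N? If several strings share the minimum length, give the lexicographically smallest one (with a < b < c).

aca

A breadth-first search from s0 reaches an accepting state first via the path s0 → s3 → s2 → s1 on input aca.
No string of length < 3 is accepted (BFS exhausts all shorter strings without reaching an accepting state), and aca is the lexicographically least accepting string of length 3.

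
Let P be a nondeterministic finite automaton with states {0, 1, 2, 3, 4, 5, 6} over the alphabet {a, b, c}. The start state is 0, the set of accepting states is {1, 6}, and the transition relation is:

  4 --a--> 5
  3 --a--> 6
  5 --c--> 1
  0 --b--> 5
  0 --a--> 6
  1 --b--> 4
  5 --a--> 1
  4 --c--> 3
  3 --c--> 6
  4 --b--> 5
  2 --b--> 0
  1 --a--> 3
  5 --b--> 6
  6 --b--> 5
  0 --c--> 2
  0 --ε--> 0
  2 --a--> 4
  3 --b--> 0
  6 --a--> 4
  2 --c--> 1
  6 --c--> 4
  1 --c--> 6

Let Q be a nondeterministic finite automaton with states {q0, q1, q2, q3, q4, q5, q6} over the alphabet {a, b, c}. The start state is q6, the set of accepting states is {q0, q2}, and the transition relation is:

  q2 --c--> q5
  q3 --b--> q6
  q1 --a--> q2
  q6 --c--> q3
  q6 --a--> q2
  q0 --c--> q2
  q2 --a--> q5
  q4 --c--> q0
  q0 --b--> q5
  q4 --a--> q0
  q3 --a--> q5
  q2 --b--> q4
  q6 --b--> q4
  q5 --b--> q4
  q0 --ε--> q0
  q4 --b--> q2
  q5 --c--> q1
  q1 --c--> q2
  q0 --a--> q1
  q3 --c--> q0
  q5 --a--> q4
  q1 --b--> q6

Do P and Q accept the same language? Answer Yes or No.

Exploring the product automaton P × Q from the start pair (0, q6), following both machines on each input symbol, reaches 7 state pairs: (0, q6), (6, q2), (5, q4), (2, q3), (4, q5), (1, q0), (3, q1).
P accepts in {1, 6} and Q accepts in {q0, q2}. In every reachable pair the two components are either both accepting — (6, q2), (1, q0) — or both non-accepting, so no string is accepted by exactly one of the machines: L(P) \ L(Q) and L(Q) \ L(P) are both empty.
Hence every string is accepted by P iff it is accepted by Q, and the two languages coincide.

Yes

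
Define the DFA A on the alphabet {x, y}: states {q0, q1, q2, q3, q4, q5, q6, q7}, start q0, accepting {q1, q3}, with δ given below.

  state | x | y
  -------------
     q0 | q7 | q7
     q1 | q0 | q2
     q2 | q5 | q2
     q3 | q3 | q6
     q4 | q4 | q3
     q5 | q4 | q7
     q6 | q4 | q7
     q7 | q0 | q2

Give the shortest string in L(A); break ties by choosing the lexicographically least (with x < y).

xyxxy

A breadth-first search from q0 reaches an accepting state first via the path q0 → q7 → q2 → q5 → q4 → q3 on input xyxxy.
No string of length < 5 is accepted (BFS exhausts all shorter strings without reaching an accepting state), and xyxxy is the lexicographically least accepting string of length 5.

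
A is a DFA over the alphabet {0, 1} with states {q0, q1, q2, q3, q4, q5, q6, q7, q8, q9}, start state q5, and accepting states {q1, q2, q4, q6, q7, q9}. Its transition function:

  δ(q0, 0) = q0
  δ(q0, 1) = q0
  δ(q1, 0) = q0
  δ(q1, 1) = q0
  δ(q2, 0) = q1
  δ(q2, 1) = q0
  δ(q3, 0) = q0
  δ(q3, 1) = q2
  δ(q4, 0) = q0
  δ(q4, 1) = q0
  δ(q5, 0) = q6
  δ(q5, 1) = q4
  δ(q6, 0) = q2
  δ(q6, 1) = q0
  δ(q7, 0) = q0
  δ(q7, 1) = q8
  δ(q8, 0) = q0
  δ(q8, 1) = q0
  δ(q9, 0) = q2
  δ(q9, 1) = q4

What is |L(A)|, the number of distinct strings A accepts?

The useful subgraph on states {q1, q2, q4, q5, q6} is acyclic, so L(A) is finite; the longest accepting path visits 4 useful states, giving maximum string length 3.
Counting accepting paths from q5 by length: 2 of length 1, 1 of length 2, 1 of length 3. Total 4.

4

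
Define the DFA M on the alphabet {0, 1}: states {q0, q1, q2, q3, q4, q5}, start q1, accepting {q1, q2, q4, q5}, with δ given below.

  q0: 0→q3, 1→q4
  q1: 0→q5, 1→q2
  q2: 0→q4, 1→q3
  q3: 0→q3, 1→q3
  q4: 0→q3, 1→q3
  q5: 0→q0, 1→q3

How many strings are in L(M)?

The useful subgraph on states {q0, q1, q2, q4, q5} is acyclic, so L(M) is finite; the longest accepting path visits 4 useful states, giving maximum string length 3.
Counting accepting paths from q1 by length: 1 of length 0, 2 of length 1, 1 of length 2, 1 of length 3. Total 5.

5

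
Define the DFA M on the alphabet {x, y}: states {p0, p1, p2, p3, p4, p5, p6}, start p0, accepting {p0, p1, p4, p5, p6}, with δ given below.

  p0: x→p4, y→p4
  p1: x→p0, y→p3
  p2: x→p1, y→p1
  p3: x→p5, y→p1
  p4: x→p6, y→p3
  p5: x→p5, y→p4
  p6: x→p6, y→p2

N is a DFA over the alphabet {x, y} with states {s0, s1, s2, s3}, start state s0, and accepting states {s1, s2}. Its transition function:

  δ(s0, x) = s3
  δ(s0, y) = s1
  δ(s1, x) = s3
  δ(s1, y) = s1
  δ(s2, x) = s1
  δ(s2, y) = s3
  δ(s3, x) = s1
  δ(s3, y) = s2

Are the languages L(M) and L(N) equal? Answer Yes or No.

No

The empty string ε is accepted by M but rejected by N.
So L(M) ≠ L(N).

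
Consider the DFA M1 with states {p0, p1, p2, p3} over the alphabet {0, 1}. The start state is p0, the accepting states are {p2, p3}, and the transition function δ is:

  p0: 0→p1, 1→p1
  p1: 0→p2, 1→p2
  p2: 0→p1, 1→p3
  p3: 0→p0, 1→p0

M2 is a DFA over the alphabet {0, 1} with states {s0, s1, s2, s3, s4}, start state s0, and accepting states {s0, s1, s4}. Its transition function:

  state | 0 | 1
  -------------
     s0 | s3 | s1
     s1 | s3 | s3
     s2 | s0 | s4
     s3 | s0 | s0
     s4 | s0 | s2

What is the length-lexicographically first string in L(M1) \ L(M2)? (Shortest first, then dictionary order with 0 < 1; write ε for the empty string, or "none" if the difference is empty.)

The string 10 is accepted by M1 but not by M2.
No shorter string lies in the difference, and 10 is the lexicographically first length-2 string in L(M1) \ L(M2).

10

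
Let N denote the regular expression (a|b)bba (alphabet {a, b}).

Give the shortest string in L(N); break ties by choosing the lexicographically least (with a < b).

abba

By inspection of the expression, no string of length less than 4 matches, and abba is the lexicographically first match of length 4.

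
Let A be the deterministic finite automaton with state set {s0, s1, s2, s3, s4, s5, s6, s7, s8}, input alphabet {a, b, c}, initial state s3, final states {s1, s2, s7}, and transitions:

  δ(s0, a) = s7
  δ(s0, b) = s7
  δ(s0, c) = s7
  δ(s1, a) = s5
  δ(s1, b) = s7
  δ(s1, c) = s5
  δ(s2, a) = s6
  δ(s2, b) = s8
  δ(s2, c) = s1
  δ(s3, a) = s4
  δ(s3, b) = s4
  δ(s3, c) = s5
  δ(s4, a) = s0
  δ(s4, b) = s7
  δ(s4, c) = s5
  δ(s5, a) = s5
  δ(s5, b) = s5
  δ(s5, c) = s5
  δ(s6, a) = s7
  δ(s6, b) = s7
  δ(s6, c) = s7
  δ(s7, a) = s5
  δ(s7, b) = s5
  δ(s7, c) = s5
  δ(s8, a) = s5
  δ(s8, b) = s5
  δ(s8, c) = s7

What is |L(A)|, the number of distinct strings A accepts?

The useful subgraph on states {s0, s3, s4, s7} is acyclic, so L(A) is finite; the longest accepting path visits 4 useful states, giving maximum string length 3.
Counting accepting paths from s3 by length: 2 of length 2, 6 of length 3. Total 8.

8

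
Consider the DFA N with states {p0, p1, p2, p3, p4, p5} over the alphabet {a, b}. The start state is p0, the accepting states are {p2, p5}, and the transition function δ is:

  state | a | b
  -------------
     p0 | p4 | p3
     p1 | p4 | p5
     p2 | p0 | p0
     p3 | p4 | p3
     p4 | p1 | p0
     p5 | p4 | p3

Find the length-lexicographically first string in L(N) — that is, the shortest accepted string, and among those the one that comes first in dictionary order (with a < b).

A breadth-first search from p0 reaches an accepting state first via the path p0 → p4 → p1 → p5 on input aab.
No string of length < 3 is accepted (BFS exhausts all shorter strings without reaching an accepting state), and aab is the lexicographically least accepting string of length 3.

aab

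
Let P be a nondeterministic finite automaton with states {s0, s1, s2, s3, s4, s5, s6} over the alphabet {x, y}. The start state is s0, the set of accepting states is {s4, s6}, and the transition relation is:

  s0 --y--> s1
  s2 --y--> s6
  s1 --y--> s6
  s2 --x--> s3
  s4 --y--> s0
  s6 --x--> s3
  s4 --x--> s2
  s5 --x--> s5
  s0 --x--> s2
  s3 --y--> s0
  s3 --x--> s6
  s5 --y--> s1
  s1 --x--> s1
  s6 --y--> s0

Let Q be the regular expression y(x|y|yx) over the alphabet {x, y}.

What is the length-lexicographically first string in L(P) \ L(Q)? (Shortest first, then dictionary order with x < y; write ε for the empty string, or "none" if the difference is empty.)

The string xy is accepted by P but not by Q.
No shorter string lies in the difference, and xy is the lexicographically first length-2 string in L(P) \ L(Q).

xy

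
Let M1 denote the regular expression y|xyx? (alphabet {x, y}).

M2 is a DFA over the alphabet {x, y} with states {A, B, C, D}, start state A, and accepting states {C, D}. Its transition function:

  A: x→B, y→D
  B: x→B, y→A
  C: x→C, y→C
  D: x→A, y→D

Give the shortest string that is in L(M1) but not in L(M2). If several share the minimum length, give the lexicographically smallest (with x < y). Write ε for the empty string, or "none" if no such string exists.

xy

The string xy is accepted by M1 but not by M2.
No shorter string lies in the difference, and xy is the lexicographically first length-2 string in L(M1) \ L(M2).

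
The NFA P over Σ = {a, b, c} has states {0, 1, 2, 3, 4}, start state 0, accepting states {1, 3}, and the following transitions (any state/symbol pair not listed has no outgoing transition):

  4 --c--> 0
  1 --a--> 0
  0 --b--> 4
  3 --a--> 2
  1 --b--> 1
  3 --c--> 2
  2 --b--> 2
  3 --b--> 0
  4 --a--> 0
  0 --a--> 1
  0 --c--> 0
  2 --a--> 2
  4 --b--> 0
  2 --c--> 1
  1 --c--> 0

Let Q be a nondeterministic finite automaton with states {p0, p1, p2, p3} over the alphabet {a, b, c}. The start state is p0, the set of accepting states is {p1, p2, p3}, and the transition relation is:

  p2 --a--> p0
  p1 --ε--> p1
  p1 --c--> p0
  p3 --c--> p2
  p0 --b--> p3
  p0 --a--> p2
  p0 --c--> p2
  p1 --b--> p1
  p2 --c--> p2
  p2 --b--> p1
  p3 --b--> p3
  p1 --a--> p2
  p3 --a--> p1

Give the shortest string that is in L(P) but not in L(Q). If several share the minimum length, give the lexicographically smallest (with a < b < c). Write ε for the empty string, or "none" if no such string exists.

The string ca is accepted by P but not by Q.
No shorter string lies in the difference, and ca is the lexicographically first length-2 string in L(P) \ L(Q).

ca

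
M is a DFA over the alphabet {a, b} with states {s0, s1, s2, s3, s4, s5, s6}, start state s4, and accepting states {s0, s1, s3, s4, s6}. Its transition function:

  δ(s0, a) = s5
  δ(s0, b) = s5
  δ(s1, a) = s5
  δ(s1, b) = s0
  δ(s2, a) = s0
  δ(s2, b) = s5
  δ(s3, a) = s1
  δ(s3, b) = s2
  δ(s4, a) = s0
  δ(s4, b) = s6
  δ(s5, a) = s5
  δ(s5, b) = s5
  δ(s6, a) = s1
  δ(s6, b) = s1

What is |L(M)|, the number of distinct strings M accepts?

The useful subgraph on states {s0, s1, s4, s6} is acyclic, so L(M) is finite; the longest accepting path visits 4 useful states, giving maximum string length 3.
Counting accepting paths from s4 by length: 1 of length 0, 2 of length 1, 2 of length 2, 2 of length 3. Total 7.

7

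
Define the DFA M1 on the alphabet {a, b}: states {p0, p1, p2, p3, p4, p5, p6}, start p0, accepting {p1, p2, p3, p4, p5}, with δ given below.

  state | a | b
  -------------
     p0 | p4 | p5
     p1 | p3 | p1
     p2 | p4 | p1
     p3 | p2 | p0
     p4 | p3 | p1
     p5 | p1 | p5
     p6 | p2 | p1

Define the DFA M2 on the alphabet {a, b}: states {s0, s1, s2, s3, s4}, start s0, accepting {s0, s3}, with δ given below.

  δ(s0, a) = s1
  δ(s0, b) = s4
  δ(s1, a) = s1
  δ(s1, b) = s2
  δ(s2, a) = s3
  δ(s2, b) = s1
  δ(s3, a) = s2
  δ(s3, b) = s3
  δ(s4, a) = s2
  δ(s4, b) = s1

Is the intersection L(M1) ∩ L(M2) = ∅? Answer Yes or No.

No

The string aba is accepted by both M1 and M2.
Hence L(M1) ∩ L(M2) ≠ ∅.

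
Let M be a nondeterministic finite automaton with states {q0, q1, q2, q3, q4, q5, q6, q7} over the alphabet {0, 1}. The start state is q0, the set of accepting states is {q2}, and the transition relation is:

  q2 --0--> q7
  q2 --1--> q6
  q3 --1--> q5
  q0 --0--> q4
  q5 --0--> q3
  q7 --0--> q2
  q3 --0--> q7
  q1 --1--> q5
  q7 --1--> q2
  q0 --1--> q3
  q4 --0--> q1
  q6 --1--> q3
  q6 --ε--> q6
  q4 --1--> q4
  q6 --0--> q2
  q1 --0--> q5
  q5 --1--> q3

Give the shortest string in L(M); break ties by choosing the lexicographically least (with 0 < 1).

100

A breadth-first search from q0 reaches an accepting state first via the path q0 → q3 → q7 → q2 on input 100.
No string of length < 3 is accepted (BFS exhausts all shorter strings without reaching an accepting state), and 100 is the lexicographically least accepting string of length 3.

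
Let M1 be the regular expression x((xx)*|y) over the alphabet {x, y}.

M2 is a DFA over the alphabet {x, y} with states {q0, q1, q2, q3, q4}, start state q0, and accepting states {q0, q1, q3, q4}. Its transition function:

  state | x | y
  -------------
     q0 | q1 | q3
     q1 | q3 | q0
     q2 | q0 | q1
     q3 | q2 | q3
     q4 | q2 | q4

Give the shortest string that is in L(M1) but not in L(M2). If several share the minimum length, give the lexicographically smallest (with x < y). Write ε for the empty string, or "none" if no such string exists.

The string xxx is accepted by M1 but not by M2.
No shorter string lies in the difference, and xxx is the lexicographically first length-3 string in L(M1) \ L(M2).

xxx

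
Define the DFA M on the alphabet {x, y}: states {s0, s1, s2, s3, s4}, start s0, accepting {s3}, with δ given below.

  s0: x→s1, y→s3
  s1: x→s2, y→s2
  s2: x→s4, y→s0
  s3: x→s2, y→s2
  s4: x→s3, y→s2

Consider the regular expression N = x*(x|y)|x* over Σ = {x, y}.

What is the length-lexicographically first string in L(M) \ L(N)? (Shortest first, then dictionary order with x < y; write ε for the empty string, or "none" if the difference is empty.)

xxyy

The string xxyy is accepted by M but not by N.
No shorter string lies in the difference, and xxyy is the lexicographically first length-4 string in L(M) \ L(N).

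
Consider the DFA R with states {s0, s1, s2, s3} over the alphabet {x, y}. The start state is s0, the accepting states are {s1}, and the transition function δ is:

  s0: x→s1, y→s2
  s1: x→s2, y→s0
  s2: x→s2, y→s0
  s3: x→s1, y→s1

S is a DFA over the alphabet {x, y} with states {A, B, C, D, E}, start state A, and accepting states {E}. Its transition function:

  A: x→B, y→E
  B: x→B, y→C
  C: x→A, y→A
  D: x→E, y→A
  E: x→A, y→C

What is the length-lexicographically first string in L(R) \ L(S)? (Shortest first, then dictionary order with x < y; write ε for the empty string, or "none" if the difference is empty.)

The string x is accepted by R but not by S.
No shorter string lies in the difference, and x is the lexicographically first length-1 string in L(R) \ L(S).

x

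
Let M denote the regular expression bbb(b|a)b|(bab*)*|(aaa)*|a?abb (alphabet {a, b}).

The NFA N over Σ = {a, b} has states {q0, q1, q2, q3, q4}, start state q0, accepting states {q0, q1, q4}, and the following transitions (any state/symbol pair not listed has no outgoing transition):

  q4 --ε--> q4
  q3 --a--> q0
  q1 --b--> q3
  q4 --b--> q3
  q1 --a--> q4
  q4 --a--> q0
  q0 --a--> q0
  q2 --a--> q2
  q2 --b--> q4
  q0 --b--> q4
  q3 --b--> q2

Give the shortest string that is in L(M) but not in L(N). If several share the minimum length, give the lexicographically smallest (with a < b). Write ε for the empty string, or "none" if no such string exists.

abb

The string abb is accepted by M but not by N.
No shorter string lies in the difference, and abb is the lexicographically first length-3 string in L(M) \ L(N).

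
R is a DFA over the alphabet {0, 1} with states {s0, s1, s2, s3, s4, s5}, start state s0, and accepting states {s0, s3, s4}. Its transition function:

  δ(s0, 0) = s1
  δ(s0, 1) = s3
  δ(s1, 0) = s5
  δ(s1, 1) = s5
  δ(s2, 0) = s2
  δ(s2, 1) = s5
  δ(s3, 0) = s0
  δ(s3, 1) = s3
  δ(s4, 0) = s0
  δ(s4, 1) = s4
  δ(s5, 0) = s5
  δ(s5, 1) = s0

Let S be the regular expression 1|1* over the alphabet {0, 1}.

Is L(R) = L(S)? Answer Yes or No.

No

The string 10 is accepted by R but rejected by S.
So L(R) ≠ L(S).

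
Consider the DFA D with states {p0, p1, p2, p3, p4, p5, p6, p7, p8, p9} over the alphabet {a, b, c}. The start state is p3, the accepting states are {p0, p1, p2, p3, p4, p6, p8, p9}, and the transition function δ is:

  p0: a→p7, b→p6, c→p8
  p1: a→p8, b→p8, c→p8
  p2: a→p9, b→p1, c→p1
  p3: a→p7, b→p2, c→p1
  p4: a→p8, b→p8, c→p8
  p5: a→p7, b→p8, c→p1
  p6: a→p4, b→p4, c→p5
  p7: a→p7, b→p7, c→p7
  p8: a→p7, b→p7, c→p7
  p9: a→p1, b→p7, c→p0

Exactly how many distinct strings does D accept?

35

The useful subgraph on states {p0, p1, p2, p3, p4, p5, p6, p8, p9} is acyclic, so L(D) is finite; the longest accepting path visits 8 useful states, giving maximum string length 7.
Counting accepting paths from p3 by length: 1 of length 0, 2 of length 1, 6 of length 2, 8 of length 3, 5 of length 4, 2 of length 5, 8 of length 6, 3 of length 7. Total 35.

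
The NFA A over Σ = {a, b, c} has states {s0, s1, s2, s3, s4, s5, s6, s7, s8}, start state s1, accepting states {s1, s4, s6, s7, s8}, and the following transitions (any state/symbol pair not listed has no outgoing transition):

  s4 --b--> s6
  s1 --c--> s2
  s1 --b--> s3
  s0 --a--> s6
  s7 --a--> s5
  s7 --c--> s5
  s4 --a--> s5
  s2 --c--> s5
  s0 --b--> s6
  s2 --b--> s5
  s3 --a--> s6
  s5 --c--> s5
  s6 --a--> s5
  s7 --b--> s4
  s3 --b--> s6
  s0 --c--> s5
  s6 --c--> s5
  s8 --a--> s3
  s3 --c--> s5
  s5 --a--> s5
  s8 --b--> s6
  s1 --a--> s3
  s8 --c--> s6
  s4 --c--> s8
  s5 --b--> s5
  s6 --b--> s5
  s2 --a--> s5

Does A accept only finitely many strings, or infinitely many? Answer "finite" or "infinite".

finite

The useful states (reachable from s1 and able to reach an accepting state) are {s1, s3, s6}.
Restricted to these states the transition graph has no cycle, so every accepting path has bounded length and L is finite.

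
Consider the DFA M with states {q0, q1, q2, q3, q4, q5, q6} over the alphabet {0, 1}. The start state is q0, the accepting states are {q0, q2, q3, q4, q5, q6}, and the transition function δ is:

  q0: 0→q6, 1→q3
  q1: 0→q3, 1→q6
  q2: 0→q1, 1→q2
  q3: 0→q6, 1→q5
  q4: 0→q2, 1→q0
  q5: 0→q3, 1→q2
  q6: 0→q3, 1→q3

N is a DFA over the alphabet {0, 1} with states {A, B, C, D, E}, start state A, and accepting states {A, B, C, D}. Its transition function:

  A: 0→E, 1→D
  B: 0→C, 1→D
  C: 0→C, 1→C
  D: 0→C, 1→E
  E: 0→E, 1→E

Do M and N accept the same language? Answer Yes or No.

No

The string 0 is accepted by M but rejected by N.
So L(M) ≠ L(N).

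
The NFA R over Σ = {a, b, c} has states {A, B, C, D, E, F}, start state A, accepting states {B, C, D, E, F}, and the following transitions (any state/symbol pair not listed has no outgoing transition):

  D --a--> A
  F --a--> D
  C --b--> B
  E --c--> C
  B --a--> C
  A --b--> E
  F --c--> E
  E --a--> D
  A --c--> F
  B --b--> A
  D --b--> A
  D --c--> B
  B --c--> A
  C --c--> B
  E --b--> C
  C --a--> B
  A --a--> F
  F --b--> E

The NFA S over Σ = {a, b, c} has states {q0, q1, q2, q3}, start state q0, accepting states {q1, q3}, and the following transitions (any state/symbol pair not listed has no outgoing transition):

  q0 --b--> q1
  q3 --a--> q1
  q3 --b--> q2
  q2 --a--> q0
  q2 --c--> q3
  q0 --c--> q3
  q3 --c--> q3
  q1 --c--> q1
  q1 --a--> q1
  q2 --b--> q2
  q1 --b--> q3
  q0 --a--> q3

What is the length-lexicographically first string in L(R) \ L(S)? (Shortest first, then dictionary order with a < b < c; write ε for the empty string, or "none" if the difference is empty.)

ab

The string ab is accepted by R but not by S.
No shorter string lies in the difference, and ab is the lexicographically first length-2 string in L(R) \ L(S).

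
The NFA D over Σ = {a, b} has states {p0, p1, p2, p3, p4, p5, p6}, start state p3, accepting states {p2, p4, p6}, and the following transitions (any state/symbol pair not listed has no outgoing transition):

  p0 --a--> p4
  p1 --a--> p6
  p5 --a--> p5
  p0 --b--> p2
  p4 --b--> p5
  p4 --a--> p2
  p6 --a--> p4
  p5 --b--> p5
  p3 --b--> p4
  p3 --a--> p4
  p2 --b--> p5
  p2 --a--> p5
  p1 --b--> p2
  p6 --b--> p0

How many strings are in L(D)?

4

The useful subgraph on states {p2, p3, p4} is acyclic, so L(D) is finite; the longest accepting path visits 3 useful states, giving maximum string length 2.
Counting accepting paths from p3 by length: 2 of length 1, 2 of length 2. Total 4.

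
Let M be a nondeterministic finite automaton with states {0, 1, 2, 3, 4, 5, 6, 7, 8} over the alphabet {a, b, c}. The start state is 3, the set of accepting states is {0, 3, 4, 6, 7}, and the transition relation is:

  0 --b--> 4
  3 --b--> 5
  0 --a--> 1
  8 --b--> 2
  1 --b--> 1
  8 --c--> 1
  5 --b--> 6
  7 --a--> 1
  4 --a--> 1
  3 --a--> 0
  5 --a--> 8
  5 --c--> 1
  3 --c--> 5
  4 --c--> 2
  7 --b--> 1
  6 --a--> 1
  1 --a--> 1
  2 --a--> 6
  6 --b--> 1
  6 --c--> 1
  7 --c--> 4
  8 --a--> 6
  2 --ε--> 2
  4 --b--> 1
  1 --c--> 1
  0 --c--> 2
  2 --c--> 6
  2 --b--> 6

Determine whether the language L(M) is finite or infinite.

The useful states (reachable from 3 and able to reach an accepting state) are {0, 2, 3, 4, 5, 6, 8}.
Restricted to these states the transition graph has no cycle, so every accepting path has bounded length and L is finite.

finite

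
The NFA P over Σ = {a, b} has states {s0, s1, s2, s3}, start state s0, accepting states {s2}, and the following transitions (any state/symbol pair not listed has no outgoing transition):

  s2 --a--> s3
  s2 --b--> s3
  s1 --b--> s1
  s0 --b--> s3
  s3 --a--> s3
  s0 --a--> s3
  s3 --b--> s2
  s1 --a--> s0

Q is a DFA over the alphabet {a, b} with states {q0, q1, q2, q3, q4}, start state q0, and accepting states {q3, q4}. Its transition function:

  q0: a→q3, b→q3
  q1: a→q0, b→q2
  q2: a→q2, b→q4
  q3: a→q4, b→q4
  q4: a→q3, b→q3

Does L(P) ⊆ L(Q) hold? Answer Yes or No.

Exploring the product automaton P × Q from the start pair (s0, q0), following both machines on each input symbol, reaches 5 state pairs: (s0, q0), (s3, q3), (s3, q4), (s2, q4), (s2, q3).
P accepts in {s2} and Q accepts in {q3, q4}. The reachable pairs whose P-component is accepting are (s2, q4), (s2, q3); in each of them the Q-component is accepting too, so the product for L(P) \ L(Q) (P-component accepting, Q-component rejecting) has no reachable accepting pair and the difference is empty.
Hence every string in L(P) is also in L(Q).

Yes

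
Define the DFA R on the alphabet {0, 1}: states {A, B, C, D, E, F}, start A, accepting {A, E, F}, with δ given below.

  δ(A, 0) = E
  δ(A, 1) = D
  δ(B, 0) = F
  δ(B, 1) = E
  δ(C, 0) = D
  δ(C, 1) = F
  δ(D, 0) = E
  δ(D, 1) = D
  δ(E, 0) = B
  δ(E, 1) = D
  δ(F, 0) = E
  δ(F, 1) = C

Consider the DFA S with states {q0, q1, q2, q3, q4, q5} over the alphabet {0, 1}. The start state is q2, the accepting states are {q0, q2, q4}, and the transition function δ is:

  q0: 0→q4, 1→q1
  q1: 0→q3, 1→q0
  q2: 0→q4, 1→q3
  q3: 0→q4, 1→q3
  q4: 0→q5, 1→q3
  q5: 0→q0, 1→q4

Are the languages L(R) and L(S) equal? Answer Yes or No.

Yes

Exploring the product automaton R × S from the start pair (A, q2), following both machines on each input symbol, reaches 6 state pairs: (A, q2), (E, q4), (D, q3), (B, q5), (F, q0), (C, q1).
R accepts in {A, E, F} and S accepts in {q0, q2, q4}. In every reachable pair the two components are either both accepting — (A, q2), (E, q4), (F, q0) — or both non-accepting, so no string is accepted by exactly one of the machines: L(R) \ L(S) and L(S) \ L(R) are both empty.
Hence every string is accepted by R iff it is accepted by S, and the two languages coincide.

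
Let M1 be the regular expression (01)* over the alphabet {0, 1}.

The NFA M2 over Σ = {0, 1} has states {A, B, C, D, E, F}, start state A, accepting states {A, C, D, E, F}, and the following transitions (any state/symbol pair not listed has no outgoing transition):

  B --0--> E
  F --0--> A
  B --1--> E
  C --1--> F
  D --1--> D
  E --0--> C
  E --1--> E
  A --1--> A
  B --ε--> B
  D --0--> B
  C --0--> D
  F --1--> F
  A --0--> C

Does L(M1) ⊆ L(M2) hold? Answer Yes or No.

Converting the expression M1 to a DFA (subset construction, then merging equivalent states) gives the minimal DFA with states {r0, r1, r2}, start state r0, accepting states {r0} and transitions r0: 0→r1, 1→r2; r1: 0→r2, 1→r0; r2: 0→r2, 1→r2.
Exploring the product automaton M1 × M2 from the start pair (r0, A), following both machines on each input symbol, reaches 10 state pairs: (r0, A), (r1, C), (r2, A), (r2, D), (r0, F), (r2, C), (r2, B), (r1, A), (r2, F), (r2, E).
M1 accepts in {r0} and M2 accepts in {A, C, D, E, F}. The reachable pairs whose M1-component is accepting are (r0, A), (r0, F); in each of them the M2-component is accepting too, so the product for L(M1) \ L(M2) (M1-component accepting, M2-component rejecting) has no reachable accepting pair and the difference is empty.
Hence every string in L(M1) is also in L(M2).

Yes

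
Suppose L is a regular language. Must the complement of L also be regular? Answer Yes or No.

Yes

Take a complete DFA for L and swap accepting and non-accepting states; the resulting DFA accepts exactly Σ* \ L.
So the regular languages are closed under complement.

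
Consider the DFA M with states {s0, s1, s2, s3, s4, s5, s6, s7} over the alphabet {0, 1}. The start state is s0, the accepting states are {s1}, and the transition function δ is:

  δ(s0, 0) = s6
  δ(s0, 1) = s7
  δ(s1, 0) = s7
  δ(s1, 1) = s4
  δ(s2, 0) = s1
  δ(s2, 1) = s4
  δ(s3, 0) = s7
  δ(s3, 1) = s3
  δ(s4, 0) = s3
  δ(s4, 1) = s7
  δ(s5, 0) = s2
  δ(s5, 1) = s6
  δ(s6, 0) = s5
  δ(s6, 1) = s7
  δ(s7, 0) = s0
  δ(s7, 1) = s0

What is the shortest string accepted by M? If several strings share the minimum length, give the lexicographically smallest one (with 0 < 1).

A breadth-first search from s0 reaches an accepting state first via the path s0 → s6 → s5 → s2 → s1 on input 0000.
No string of length < 4 is accepted (BFS exhausts all shorter strings without reaching an accepting state), and 0000 is the lexicographically least accepting string of length 4.

0000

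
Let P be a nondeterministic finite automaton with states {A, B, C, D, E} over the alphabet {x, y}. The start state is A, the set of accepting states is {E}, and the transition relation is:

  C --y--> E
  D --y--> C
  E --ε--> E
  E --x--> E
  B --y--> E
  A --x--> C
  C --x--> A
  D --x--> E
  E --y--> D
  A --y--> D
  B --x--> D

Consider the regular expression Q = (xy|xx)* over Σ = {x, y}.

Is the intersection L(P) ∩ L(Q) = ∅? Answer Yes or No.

The string xy is accepted by both P and Q.
Hence L(P) ∩ L(Q) ≠ ∅.

No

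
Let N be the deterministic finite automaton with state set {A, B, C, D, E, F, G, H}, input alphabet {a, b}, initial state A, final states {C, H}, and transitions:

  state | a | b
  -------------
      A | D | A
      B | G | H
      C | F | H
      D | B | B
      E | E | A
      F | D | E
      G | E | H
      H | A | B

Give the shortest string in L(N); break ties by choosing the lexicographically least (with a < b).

aab

A breadth-first search from A reaches an accepting state first via the path A → D → B → H on input aab.
No string of length < 3 is accepted (BFS exhausts all shorter strings without reaching an accepting state), and aab is the lexicographically least accepting string of length 3.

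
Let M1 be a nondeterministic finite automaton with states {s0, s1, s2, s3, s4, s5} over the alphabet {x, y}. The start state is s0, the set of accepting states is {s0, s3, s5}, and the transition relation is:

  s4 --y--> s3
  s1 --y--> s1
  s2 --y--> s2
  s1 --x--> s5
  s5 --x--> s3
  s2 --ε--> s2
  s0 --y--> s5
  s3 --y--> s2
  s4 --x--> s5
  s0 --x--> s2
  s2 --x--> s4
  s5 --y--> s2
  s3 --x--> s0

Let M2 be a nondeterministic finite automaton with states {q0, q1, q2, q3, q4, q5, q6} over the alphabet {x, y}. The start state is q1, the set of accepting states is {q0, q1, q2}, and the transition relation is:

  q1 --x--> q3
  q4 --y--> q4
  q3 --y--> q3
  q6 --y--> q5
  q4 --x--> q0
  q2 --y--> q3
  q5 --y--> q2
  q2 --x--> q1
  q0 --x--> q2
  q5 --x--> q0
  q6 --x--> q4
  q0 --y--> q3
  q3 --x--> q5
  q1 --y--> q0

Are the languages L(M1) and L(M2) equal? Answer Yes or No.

Yes

Exploring the product automaton M1 × M2 from the start pair (s0, q1), following both machines on each input symbol, reaches 5 state pairs: (s0, q1), (s2, q3), (s5, q0), (s4, q5), (s3, q2).
M1 accepts in {s0, s3, s5} and M2 accepts in {q0, q1, q2}. In every reachable pair the two components are either both accepting — (s0, q1), (s5, q0), (s3, q2) — or both non-accepting, so no string is accepted by exactly one of the machines: L(M1) \ L(M2) and L(M2) \ L(M1) are both empty.
Hence every string is accepted by M1 iff it is accepted by M2, and the two languages coincide.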